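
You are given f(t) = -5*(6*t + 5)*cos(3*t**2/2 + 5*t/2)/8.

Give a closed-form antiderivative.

An antiderivative is F(t) = -5*sin(3*t**2/2 + 5*t/2)/4.

f matches the chain-rule pattern g'(h)*h' with inner function h(t) = 3*t**2/2 + 5*t/2; substituting u = h(t) collapses the integral.
Check: d/dt[-5*sin(3*t**2/2 + 5*t/2)/4] = -15*t*cos(3*t**2/2 + 5*t/2)/4 - 25*cos(3*t**2/2 + 5*t/2)/8, which equals f(t).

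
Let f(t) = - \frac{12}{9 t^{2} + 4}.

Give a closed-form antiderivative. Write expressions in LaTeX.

An antiderivative is F(t) = - 2 \operatorname{atan}{\left(\frac{3 t}{2} \right)}.

Check any antiderivative F(t) by computing F'(t) and comparing it with f(t).
Check: d/dt[- 2 \operatorname{atan}{\left(\frac{3 t}{2} \right)}] = - \frac{12}{9 t^{2} + 4} = f(t).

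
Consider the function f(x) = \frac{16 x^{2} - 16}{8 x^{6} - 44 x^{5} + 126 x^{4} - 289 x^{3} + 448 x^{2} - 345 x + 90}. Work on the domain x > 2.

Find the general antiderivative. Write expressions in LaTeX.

The denominator factors as \left(x - 2\right) \left(2 x - 3\right)^{2} \left(2 x - 1\right) \left(x^{2} + 5\right); partial fractions split f into directly integrable pieces: \frac{32 \left(151 x + 212\right)}{52983 \left(x^{2} + 5\right)} + \frac{8}{21 \left(2 x - 1\right)} - \frac{3464}{841 \left(2 x - 3\right)} - \frac{80}{29 \left(2 x - 3\right)^{2}} + \frac{16}{9 \left(x - 2\right)}.
Check: d/dx[\frac{941920 x \log{\left(x - 2 \right)} - 1091160 x \log{\left(x - \frac{3}{2} \right)} + 100920 x \log{\left(x - \frac{1}{2} \right)} + 24160 x \log{\left(x^{2} + 5 \right)} + 13568 \sqrt{5} x \operatorname{atan}{\left(\frac{\sqrt{5} x}{5} \right)} - 1412880 \log{\left(x - 2 \right)} + 1636740 \log{\left(x - \frac{3}{2} \right)} - 151380 \log{\left(x - \frac{1}{2} \right)} - 36240 \log{\left(x^{2} + 5 \right)} - 20352 \sqrt{5} \operatorname{atan}{\left(\frac{\sqrt{5} x}{5} \right)} + 365400}{529830 x - 794745}] = \frac{16 x^{2} - 16}{8 x^{6} - 44 x^{5} + 126 x^{4} - 289 x^{3} + 448 x^{2} - 345 x + 90} = f(x).

F(x) = \frac{941920 x \log{\left(x - 2 \right)} - 1091160 x \log{\left(x - \frac{3}{2} \right)} + 100920 x \log{\left(x - \frac{1}{2} \right)} + 24160 x \log{\left(x^{2} + 5 \right)} + 13568 \sqrt{5} x \operatorname{atan}{\left(\frac{\sqrt{5} x}{5} \right)} - 1412880 \log{\left(x - 2 \right)} + 1636740 \log{\left(x - \frac{3}{2} \right)} - 151380 \log{\left(x - \frac{1}{2} \right)} - 36240 \log{\left(x^{2} + 5 \right)} - 20352 \sqrt{5} \operatorname{atan}{\left(\frac{\sqrt{5} x}{5} \right)} + 365400}{529830 x - 794745} + C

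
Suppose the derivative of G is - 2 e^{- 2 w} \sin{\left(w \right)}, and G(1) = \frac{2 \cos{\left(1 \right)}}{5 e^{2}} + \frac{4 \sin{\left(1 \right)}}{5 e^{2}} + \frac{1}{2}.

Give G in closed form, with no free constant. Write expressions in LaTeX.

The proposed G(w) is checked by its d/dw: the result must match the given G'(w).
A general antiderivative is \frac{4 e^{- 2 w} \sin{\left(w \right)}}{5} + \frac{2 e^{- 2 w} \cos{\left(w \right)}}{5} + C.
The condition gives C = \frac{2 \cos{\left(1 \right)}}{5 e^{2}} + \frac{4 \sin{\left(1 \right)}}{5 e^{2}} + \frac{1}{2} - (\frac{2 \cos{\left(1 \right)}}{5 e^{2}} + \frac{4 \sin{\left(1 \right)}}{5 e^{2}}) = \frac{1}{2}.
So G(w) = \frac{1}{2} + \frac{4 e^{- 2 w} \sin{\left(w \right)}}{5} + \frac{2 e^{- 2 w} \cos{\left(w \right)}}{5}.
Check: d/dw[\frac{1}{2} + \frac{4 e^{- 2 w} \sin{\left(w \right)}}{5} + \frac{2 e^{- 2 w} \cos{\left(w \right)}}{5}] = - 2 e^{- 2 w} \sin{\left(w \right)} = G'(w).

G(w) = \frac{1}{2} + \frac{4 e^{- 2 w} \sin{\left(w \right)}}{5} + \frac{2 e^{- 2 w} \cos{\left(w \right)}}{5}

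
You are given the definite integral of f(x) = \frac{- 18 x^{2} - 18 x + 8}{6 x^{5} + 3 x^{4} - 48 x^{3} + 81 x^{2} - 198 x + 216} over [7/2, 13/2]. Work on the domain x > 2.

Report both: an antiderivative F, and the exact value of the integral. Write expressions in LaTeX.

Antiderivative: F(x) = \frac{- 10450 \log{\left(x - 2 \right)} + 9044 \log{\left(x - \frac{3}{2} \right)} - 728 \log{\left(x + 4 \right)} + 1067 \log{\left(x^{2} + 3 \right)} + 1474 \sqrt{3} \operatorname{atan}{\left(\frac{\sqrt{3} x}{3} \right)}}{13167}; value = - \frac{50 \log{\left(\frac{9}{2} \right)}}{63} - \frac{68 \log{\left(2 \right)}}{99} - \frac{97 \log{\left(\frac{61}{4} \right)}}{1197} - \frac{134 \sqrt{3} \operatorname{atan}{\left(\frac{7 \sqrt{3}}{6} \right)}}{1197} - \frac{104 \log{\left(\frac{21}{2} \right)}}{1881} + \frac{104 \log{\left(\frac{15}{2} \right)}}{1881} + \frac{134 \sqrt{3} \operatorname{atan}{\left(\frac{13 \sqrt{3}}{6} \right)}}{1197} + \frac{97 \log{\left(\frac{181}{4} \right)}}{1197} + \frac{50 \log{\left(\frac{3}{2} \right)}}{63} + \frac{68 \log{\left(5 \right)}}{99}

Factor the denominator (3 \left(x - 2\right) \left(x + 4\right) \left(2 x - 3\right) \left(x^{2} + 3\right)) and decompose: f = \frac{2 \left(97 x + 201\right)}{1197 \left(x^{2} + 3\right)} + \frac{136}{99 \left(2 x - 3\right)} - \frac{104}{1881 \left(x + 4\right)} - \frac{50}{63 \left(x - 2\right)}; each piece integrates to a log, atan, or power term.
F(x) = \frac{- 10450 \log{\left(x - 2 \right)} + 9044 \log{\left(x - \frac{3}{2} \right)} - 728 \log{\left(x + 4 \right)} + 1067 \log{\left(x^{2} + 3 \right)} + 1474 \sqrt{3} \operatorname{atan}{\left(\frac{\sqrt{3} x}{3} \right)}}{13167} is an antiderivative of f.
Check: d/dx[\frac{- 10450 \log{\left(x - 2 \right)} + 9044 \log{\left(x - \frac{3}{2} \right)} - 728 \log{\left(x + 4 \right)} + 1067 \log{\left(x^{2} + 3 \right)} + 1474 \sqrt{3} \operatorname{atan}{\left(\frac{\sqrt{3} x}{3} \right)}}{13167}] = \frac{- 18 x^{2} - 18 x + 8}{6 x^{5} + 3 x^{4} - 48 x^{3} + 81 x^{2} - 198 x + 216} = f(x).
F(13/2) = - \frac{50 \log{\left(\frac{9}{2} \right)}}{63} - \frac{104 \log{\left(\frac{21}{2} \right)}}{1881} + \frac{134 \sqrt{3} \operatorname{atan}{\left(\frac{13 \sqrt{3}}{6} \right)}}{1197} + \frac{97 \log{\left(\frac{181}{4} \right)}}{1197} + \frac{68 \log{\left(5 \right)}}{99}; F(7/2) = - \frac{50 \log{\left(\frac{3}{2} \right)}}{63} - \frac{104 \log{\left(\frac{15}{2} \right)}}{1881} + \frac{134 \sqrt{3} \operatorname{atan}{\left(\frac{7 \sqrt{3}}{6} \right)}}{1197} + \frac{97 \log{\left(\frac{61}{4} \right)}}{1197} + \frac{68 \log{\left(2 \right)}}{99}.
Integral = F(13/2) - F(7/2) = - \frac{50 \log{\left(\frac{9}{2} \right)}}{63} - \frac{68 \log{\left(2 \right)}}{99} - \frac{97 \log{\left(\frac{61}{4} \right)}}{1197} - \frac{134 \sqrt{3} \operatorname{atan}{\left(\frac{7 \sqrt{3}}{6} \right)}}{1197} - \frac{104 \log{\left(\frac{21}{2} \right)}}{1881} + \frac{104 \log{\left(\frac{15}{2} \right)}}{1881} + \frac{134 \sqrt{3} \operatorname{atan}{\left(\frac{13 \sqrt{3}}{6} \right)}}{1197} + \frac{97 \log{\left(\frac{181}{4} \right)}}{1197} + \frac{50 \log{\left(\frac{3}{2} \right)}}{63} + \frac{68 \log{\left(5 \right)}}{99}.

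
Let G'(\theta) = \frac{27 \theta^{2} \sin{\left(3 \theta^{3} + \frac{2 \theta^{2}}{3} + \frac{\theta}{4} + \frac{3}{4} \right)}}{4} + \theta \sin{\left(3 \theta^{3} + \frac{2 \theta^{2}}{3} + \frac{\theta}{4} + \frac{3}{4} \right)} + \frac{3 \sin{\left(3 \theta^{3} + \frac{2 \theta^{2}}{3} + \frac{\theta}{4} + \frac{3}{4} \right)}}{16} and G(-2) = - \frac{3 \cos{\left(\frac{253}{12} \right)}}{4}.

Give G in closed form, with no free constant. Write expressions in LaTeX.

G(\theta) = - \frac{3 \cos{\left(3 \theta^{3} + \frac{2 \theta^{2}}{3} + \frac{\theta}{4} + \frac{3}{4} \right)}}{4}

G'(\theta) matches the chain-rule pattern g'(h)*h' with inner function h(\theta) = 3 \theta^{3} + \frac{2 \theta^{2}}{3} + \frac{\theta}{4} + \frac{3}{4}; substituting u = h(\theta) collapses the integral.
A general antiderivative is - \frac{3 \cos{\left(3 \theta^{3} + \frac{2 \theta^{2}}{3} + \frac{\theta}{4} + \frac{3}{4} \right)}}{4} + C.
The condition gives C = - \frac{3 \cos{\left(\frac{253}{12} \right)}}{4} - (- \frac{3 \cos{\left(\frac{253}{12} \right)}}{4}) = 0.
So G(\theta) = - \frac{3 \cos{\left(3 \theta^{3} + \frac{2 \theta^{2}}{3} + \frac{\theta}{4} + \frac{3}{4} \right)}}{4}.
Check: d/d\theta[- \frac{3 \cos{\left(3 \theta^{3} + \frac{2 \theta^{2}}{3} + \frac{\theta}{4} + \frac{3}{4} \right)}}{4}] = \frac{27 \theta^{2} \sin{\left(3 \theta^{3} + \frac{2 \theta^{2}}{3} + \frac{\theta}{4} + \frac{3}{4} \right)}}{4} + \theta \sin{\left(3 \theta^{3} + \frac{2 \theta^{2}}{3} + \frac{\theta}{4} + \frac{3}{4} \right)} + \frac{3 \sin{\left(3 \theta^{3} + \frac{2 \theta^{2}}{3} + \frac{\theta}{4} + \frac{3}{4} \right)}}{16} = G'(\theta).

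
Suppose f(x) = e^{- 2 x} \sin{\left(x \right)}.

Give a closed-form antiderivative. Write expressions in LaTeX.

Any candidate F(x) must reproduce f(x) exactly when differentiated.
Check: d/dx[- \frac{2 e^{- 2 x} \sin{\left(x \right)}}{5} - \frac{e^{- 2 x} \cos{\left(x \right)}}{5}] = e^{- 2 x} \sin{\left(x \right)} = f(x).

An antiderivative is F(x) = - \frac{2 e^{- 2 x} \sin{\left(x \right)}}{5} - \frac{e^{- 2 x} \cos{\left(x \right)}}{5}.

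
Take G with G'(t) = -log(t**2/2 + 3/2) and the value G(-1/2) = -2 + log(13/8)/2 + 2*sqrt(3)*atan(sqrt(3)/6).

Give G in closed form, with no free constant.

Recover the given G'(t) by differentiating a candidate G(t); any mismatch rules it out.
A general antiderivative is -t*log(t**2/2 + 3/2) + 2*t - 2*sqrt(3)*atan(sqrt(3)*t/3) + C.
The condition gives C = -2 + log(13/8)/2 + 2*sqrt(3)*atan(sqrt(3)/6) - (-1 + log(13/8)/2 + 2*sqrt(3)*atan(sqrt(3)/6)) = -1.
So G(t) = -t*log(t**2/2 + 3/2) + 2*t - 2*sqrt(3)*atan(sqrt(3)*t/3) - 1.
Check: d/dt[-t*log(t**2/2 + 3/2) + 2*t - 2*sqrt(3)*atan(sqrt(3)*t/3) - 1] = -log(t**2 + 3) + log(2), which equals G'(t).

G(t) = -t*log(t**2/2 + 3/2) + 2*t - 2*sqrt(3)*atan(sqrt(3)*t/3) - 1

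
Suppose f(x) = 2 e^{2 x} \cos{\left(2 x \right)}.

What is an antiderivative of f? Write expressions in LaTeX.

A candidate is checked by its d/dx: the result must match f(x).
Check: d/dx[\frac{e^{2 x} \sin{\left(2 x \right)}}{2} + \frac{e^{2 x} \cos{\left(2 x \right)}}{2}] = 2 e^{2 x} \cos{\left(2 x \right)} = f(x).

An antiderivative is F(x) = \frac{e^{2 x} \sin{\left(2 x \right)}}{2} + \frac{e^{2 x} \cos{\left(2 x \right)}}{2}.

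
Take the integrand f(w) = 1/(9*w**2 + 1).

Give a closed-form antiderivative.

An antiderivative is F(w) = atan(3*w)/3.

A candidate is checked by its d/dw: the result must match f(w).
Check: d/dw[atan(3*w)/3] = 1/(9*w**2 + 1) = f(w).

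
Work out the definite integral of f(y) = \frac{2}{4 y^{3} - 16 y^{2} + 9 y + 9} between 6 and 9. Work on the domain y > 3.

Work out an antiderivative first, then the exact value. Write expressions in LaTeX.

The denominator factors as \left(y - 3\right) \left(2 y - 3\right) \left(2 y + 1\right); partial fractions split f into directly integrable pieces: \frac{1}{7 \left(2 y + 1\right)} - \frac{1}{3 \left(2 y - 3\right)} + \frac{2}{21 \left(y - 3\right)}.
F(y) = \frac{2 \log{\left(y - 3 \right)}}{21} - \frac{\log{\left(y - \frac{3}{2} \right)}}{6} + \frac{\log{\left(y + \frac{1}{2} \right)}}{14} is an antiderivative of f.
Check: d/dy[\frac{2 \log{\left(y - 3 \right)}}{21} - \frac{\log{\left(y - \frac{3}{2} \right)}}{6} + \frac{\log{\left(y + \frac{1}{2} \right)}}{14}] = \frac{2}{4 y^{3} - 16 y^{2} + 9 y + 9} = f(y).
F(9) = - \frac{\log{\left(\frac{15}{2} \right)}}{6} + \frac{\log{\left(\frac{19}{2} \right)}}{14} + \frac{2 \log{\left(6 \right)}}{21}; F(6) = - \frac{\log{\left(\frac{9}{2} \right)}}{6} + \frac{2 \log{\left(3 \right)}}{21} + \frac{\log{\left(\frac{13}{2} \right)}}{14}.
Integral = F(9) - F(6) = - \frac{\log{\left(\frac{15}{2} \right)}}{6} - \frac{\log{\left(\frac{13}{2} \right)}}{14} - \frac{2 \log{\left(3 \right)}}{21} + \frac{\log{\left(\frac{19}{2} \right)}}{14} + \frac{2 \log{\left(6 \right)}}{21} + \frac{\log{\left(\frac{9}{2} \right)}}{6}.

Antiderivative: F(y) = \frac{2 \log{\left(y - 3 \right)}}{21} - \frac{\log{\left(y - \frac{3}{2} \right)}}{6} + \frac{\log{\left(y + \frac{1}{2} \right)}}{14}; value = - \frac{\log{\left(\frac{15}{2} \right)}}{6} - \frac{\log{\left(\frac{13}{2} \right)}}{14} - \frac{2 \log{\left(3 \right)}}{21} + \frac{\log{\left(\frac{19}{2} \right)}}{14} + \frac{2 \log{\left(6 \right)}}{21} + \frac{\log{\left(\frac{9}{2} \right)}}{6}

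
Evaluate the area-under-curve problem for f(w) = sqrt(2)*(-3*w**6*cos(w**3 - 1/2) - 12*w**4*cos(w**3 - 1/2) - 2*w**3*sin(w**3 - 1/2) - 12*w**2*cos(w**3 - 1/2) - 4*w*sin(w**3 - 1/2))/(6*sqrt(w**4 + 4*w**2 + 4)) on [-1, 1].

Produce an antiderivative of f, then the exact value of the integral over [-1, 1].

Antiderivative: F(w) = -sqrt(w**4/2 + 2*w**2 + 2)*sin(w**3 - 1/2)/3; value = -sqrt(2)*sin(3/2)/2 - sqrt(2)*sin(1/2)/2

Recognize the product-rule pattern: f = u'v + uv' with u = -sqrt(w**4/2 + 2*w**2 + 2)/3, v = sin(w**3 - 1/2), so integration by parts undoes it.
F(w) = -sqrt(w**4/2 + 2*w**2 + 2)*sin(w**3 - 1/2)/3 is an antiderivative of f.
Check: d/dw[-sqrt(w**4/2 + 2*w**2 + 2)*sin(w**3 - 1/2)/3] = sqrt(2)*(-3*w**6*cos(w**3 - 1/2) - 12*w**4*cos(w**3 - 1/2) - 2*w**3*sin(w**3 - 1/2) - 12*w**2*cos(w**3 - 1/2) - 4*w*sin(w**3 - 1/2))/(6*sqrt(w**4 + 4*w**2 + 4)) = f(w).
F(1) = -sqrt(2)*sin(1/2)/2; F(-1) = sqrt(2)*sin(3/2)/2.
Integral = F(1) - F(-1) = -sqrt(2)*sin(3/2)/2 - sqrt(2)*sin(1/2)/2.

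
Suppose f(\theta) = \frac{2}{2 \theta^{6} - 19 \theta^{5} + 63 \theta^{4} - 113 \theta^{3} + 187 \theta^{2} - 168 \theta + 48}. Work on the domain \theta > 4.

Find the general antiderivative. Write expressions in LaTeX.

F(\theta) = \frac{- 43160 \theta \log{\left(\theta - 4 \right)} + 459914 \theta \log{\left(\theta - 1 \right)} - 415872 \theta \log{\left(\theta - \frac{1}{2} \right)} - 441 \theta \log{\left(\theta^{2} + 3 \right)} - 40278 \sqrt{3} \theta \operatorname{atan}{\left(\frac{\sqrt{3} \theta}{3} \right)} + 172640 \log{\left(\theta - 4 \right)} - 1839656 \log{\left(\theta - 1 \right)} + 1663488 \log{\left(\theta - \frac{1}{2} \right)} + 1764 \log{\left(\theta^{2} + 3 \right)} + 161112 \sqrt{3} \operatorname{atan}{\left(\frac{\sqrt{3} \theta}{3} \right)} - 41496}{8278452 \theta - 33113808} + C

Factor the denominator (\left(\theta - 4\right)^{2} \left(\theta - 1\right) \left(2 \theta - 1\right) \left(\theta^{2} + 3\right)) and decompose: f = - \frac{\theta + 137}{9386 \left(\theta^{2} + 3\right)} - \frac{64}{637 \left(2 \theta - 1\right)} + \frac{1}{18 \left(\theta - 1\right)} - \frac{830}{159201 \left(\theta - 4\right)} + \frac{2}{399 \left(\theta - 4\right)^{2}}; each piece integrates to a log, atan, or power term.
Check: d/d\theta[\frac{- 43160 \theta \log{\left(\theta - 4 \right)} + 459914 \theta \log{\left(\theta - 1 \right)} - 415872 \theta \log{\left(\theta - \frac{1}{2} \right)} - 441 \theta \log{\left(\theta^{2} + 3 \right)} - 40278 \sqrt{3} \theta \operatorname{atan}{\left(\frac{\sqrt{3} \theta}{3} \right)} + 172640 \log{\left(\theta - 4 \right)} - 1839656 \log{\left(\theta - 1 \right)} + 1663488 \log{\left(\theta - \frac{1}{2} \right)} + 1764 \log{\left(\theta^{2} + 3 \right)} + 161112 \sqrt{3} \operatorname{atan}{\left(\frac{\sqrt{3} \theta}{3} \right)} - 41496}{8278452 \theta - 33113808}] = \frac{2}{2 \theta^{6} - 19 \theta^{5} + 63 \theta^{4} - 113 \theta^{3} + 187 \theta^{2} - 168 \theta + 48} = f(\theta).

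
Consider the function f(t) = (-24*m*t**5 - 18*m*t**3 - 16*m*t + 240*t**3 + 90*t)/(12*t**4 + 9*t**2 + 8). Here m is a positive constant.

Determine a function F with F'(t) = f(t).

An antiderivative is F(t) = -m*t**2 + 5*log(2*t**4 + 3*t**2/2 + 4/3).

Check any antiderivative F(t) by computing F'(t) and comparing it with f(t).
Check: d/dt[-m*t**2 + 5*log(2*t**4 + 3*t**2/2 + 4/3)] = (-24*m*t**5 - 18*m*t**3 - 16*m*t + 240*t**3 + 90*t)/(12*t**4 + 9*t**2 + 8) = f(t).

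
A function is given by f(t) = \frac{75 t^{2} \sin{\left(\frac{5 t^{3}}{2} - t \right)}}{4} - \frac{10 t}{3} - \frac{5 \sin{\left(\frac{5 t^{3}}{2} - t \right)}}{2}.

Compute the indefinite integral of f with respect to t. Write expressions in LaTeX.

F(t) = - \frac{5 t^{2}}{3} - \frac{5 \cos{\left(\frac{5 t^{3}}{2} - t \right)}}{2} + C

The integrand splits into summands that can be handled one at a time.
Check: d/dt[- \frac{5 t^{2}}{3} - \frac{5 \cos{\left(\frac{5 t^{3}}{2} - t \right)}}{2}] = \frac{75 t^{2} \sin{\left(\frac{5 t^{3}}{2} - t \right)}}{4} - \frac{10 t}{3} - \frac{5 \sin{\left(\frac{5 t^{3}}{2} - t \right)}}{2} = f(t).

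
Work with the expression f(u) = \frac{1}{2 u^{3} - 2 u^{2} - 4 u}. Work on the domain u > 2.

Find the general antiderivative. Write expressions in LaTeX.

F(u) = \frac{- 3 \log{\left(u \right)} + \log{\left(u - 2 \right)} + 2 \log{\left(u + 1 \right)}}{12} + C

Factor the denominator (2 u \left(u - 2\right) \left(u + 1\right)) and decompose: f = \frac{1}{6 \left(u + 1\right)} + \frac{1}{12 \left(u - 2\right)} - \frac{1}{4 u}; each piece integrates to a log, atan, or power term.
Check: d/du[\frac{- 3 \log{\left(u \right)} + \log{\left(u - 2 \right)} + 2 \log{\left(u + 1 \right)}}{12}] = \frac{1}{2 u^{3} - 2 u^{2} - 4 u} = f(u).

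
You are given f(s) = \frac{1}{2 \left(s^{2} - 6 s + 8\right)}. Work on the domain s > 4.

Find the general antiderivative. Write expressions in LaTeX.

The denominator factors as 2 \left(s - 4\right) \left(s - 2\right); partial fractions split f into directly integrable pieces: - \frac{1}{4 \left(s - 2\right)} + \frac{1}{4 \left(s - 4\right)}.
Check: d/ds[\frac{\log{\left(s - 4 \right)} - \log{\left(s - 2 \right)}}{4}] = \frac{1}{2 s^{2} - 12 s + 16}, which equals f(s).

F(s) = \frac{\log{\left(s - 4 \right)} - \log{\left(s - 2 \right)}}{4} + C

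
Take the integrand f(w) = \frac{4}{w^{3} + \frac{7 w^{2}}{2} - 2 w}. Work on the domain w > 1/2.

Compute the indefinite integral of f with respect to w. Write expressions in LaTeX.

F(w) = - 2 \log{\left(w \right)} + \frac{16 \log{\left(w - \frac{1}{2} \right)}}{9} + \frac{2 \log{\left(w + 4 \right)}}{9} + C

Factor the denominator (w \left(w + 4\right) \left(2 w - 1\right)) and decompose: f = \frac{32}{9 \left(2 w - 1\right)} + \frac{2}{9 \left(w + 4\right)} - \frac{2}{w}; each piece integrates to a log, atan, or power term.
Check: d/dw[- 2 \log{\left(w \right)} + \frac{16 \log{\left(w - \frac{1}{2} \right)}}{9} + \frac{2 \log{\left(w + 4 \right)}}{9}] = \frac{8}{2 w^{3} + 7 w^{2} - 4 w}, which equals f(w).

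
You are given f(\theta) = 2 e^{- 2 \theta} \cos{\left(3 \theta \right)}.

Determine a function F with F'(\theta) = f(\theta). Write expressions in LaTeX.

A first test for any F(\theta): its \theta-derivative must equal f(\theta) identically.
Check: d/d\theta[\frac{6 e^{- 2 \theta} \sin{\left(3 \theta \right)}}{13} - \frac{4 e^{- 2 \theta} \cos{\left(3 \theta \right)}}{13}] = 2 e^{- 2 \theta} \cos{\left(3 \theta \right)} = f(\theta).

An antiderivative is F(\theta) = \frac{6 e^{- 2 \theta} \sin{\left(3 \theta \right)}}{13} - \frac{4 e^{- 2 \theta} \cos{\left(3 \theta \right)}}{13}.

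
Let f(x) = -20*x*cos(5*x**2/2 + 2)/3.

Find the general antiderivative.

f matches the chain-rule pattern g'(h)*h' with inner function h(x) = 5*x**2/2 + 2; substituting u = h(x) collapses the integral.
Check: d/dx[-4*sin(5*x**2/2 + 2)/3] = -20*x*cos(5*x**2/2 + 2)/3 = f(x).

F(x) = -4*sin(5*x**2/2 + 2)/3 + C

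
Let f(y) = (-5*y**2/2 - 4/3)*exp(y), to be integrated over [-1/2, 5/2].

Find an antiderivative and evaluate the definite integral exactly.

Antiderivative: F(y) = -(15*y**2 - 30*y + 38)*exp(y)/6; value = -227*exp(5/2)/24 + 227*exp(-1/2)/24

f has the shape u'v + uv' for u = -5*y**2/2 + 5*y - 19/3 and v = exp(y) — it is the derivative of the product u*v.
F(y) = -(15*y**2 - 30*y + 38)*exp(y)/6 is an antiderivative of f.
Check: d/dy[-(15*y**2 - 30*y + 38)*exp(y)/6] = -5*y**2*exp(y)/2 - 4*exp(y)/3, which equals f(y).
F(5/2) = -227*exp(5/2)/24; F(-1/2) = -227*exp(-1/2)/24.
Integral = F(5/2) - F(-1/2) = -227*exp(5/2)/24 + 227*exp(-1/2)/24.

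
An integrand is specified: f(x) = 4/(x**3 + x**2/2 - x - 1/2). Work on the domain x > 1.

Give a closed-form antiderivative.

An antiderivative is F(x) = 4*(log(x - 1) - 4*log(x + 1/2) + 3*log(x + 1))/3.

The denominator factors as (x - 1)*(x + 1)*(2*x + 1); partial fractions split f into directly integrable pieces: -32/(3*(2*x + 1)) + 4/(x + 1) + 4/(3*(x - 1)).
Check: d/dx[4*(log(x - 1) - 4*log(x + 1/2) + 3*log(x + 1))/3] = 8/(2*x**3 + x**2 - 2*x - 1), which equals f(x).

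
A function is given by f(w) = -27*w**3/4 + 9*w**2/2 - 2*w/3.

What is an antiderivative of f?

An antiderivative is F(w) = -27*w**4/16 + 3*w**3/2 - w**2/3.

f matches the chain-rule pattern g'(h)*h' with inner function h(w) = 3*w**2/2 - 2*w/3; substituting u = h(w) collapses the integral.
Check: d/dw[-27*w**4/16 + 3*w**3/2 - w**2/3] = -27*w**3/4 + 9*w**2/2 - 2*w/3 = f(w).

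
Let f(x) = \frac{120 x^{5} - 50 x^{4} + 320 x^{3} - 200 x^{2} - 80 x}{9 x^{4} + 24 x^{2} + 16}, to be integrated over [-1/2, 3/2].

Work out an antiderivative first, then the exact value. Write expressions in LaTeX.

For F(x) to be correct the identity F'(x) - f(x) = 0 must hold.
F(x) = - \frac{5 x \left(- 2 x^{3} + \frac{5 x^{2}}{3} + x\right)}{3 \left(\frac{x^{2}}{2} + \frac{2}{3}\right)} is an antiderivative of f.
Check: d/dx[- \frac{5 x \left(- 2 x^{3} + \frac{5 x^{2}}{3} + x\right)}{3 \left(\frac{x^{2}}{2} + \frac{2}{3}\right)}] = \frac{120 x^{5} - 50 x^{4} + 320 x^{3} - 200 x^{2} - 80 x}{9 x^{4} + 24 x^{2} + 16} = f(x).
F(3/2) = \frac{90}{43}; F(-1/2) = \frac{10}{57}.
Integral = F(3/2) - F(-1/2) = \frac{4700}{2451}.

Antiderivative: F(x) = - \frac{5 x \left(- 2 x^{3} + \frac{5 x^{2}}{3} + x\right)}{3 \left(\frac{x^{2}}{2} + \frac{2}{3}\right)}; value = \frac{4700}{2451}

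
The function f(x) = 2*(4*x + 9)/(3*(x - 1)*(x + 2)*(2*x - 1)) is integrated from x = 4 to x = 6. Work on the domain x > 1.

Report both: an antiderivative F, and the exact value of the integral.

Antiderivative: F(x) = 26*log(x - 1)/9 - 44*log(x - 1/2)/15 + 2*log(x + 2)/45; value = -44*log(11/2)/15 - 26*log(3)/9 - 2*log(6)/45 + 2*log(8)/45 + 44*log(7/2)/15 + 26*log(5)/9

Factor the denominator (3*(x - 1)*(x + 2)*(2*x - 1)) and decompose: f = -88/(15*(2*x - 1)) + 2/(45*(x + 2)) + 26/(9*(x - 1)); each piece integrates to a log, atan, or power term.
F(x) = 26*log(x - 1)/9 - 44*log(x - 1/2)/15 + 2*log(x + 2)/45 is an antiderivative of f.
Check: d/dx[26*log(x - 1)/9 - 44*log(x - 1/2)/15 + 2*log(x + 2)/45] = (8*x + 18)/(6*x**3 + 3*x**2 - 15*x + 6), which equals f(x).
F(6) = -44*log(11/2)/15 + 2*log(8)/45 + 26*log(5)/9; F(4) = -44*log(7/2)/15 + 2*log(6)/45 + 26*log(3)/9.
Integral = F(6) - F(4) = -44*log(11/2)/15 - 26*log(3)/9 - 2*log(6)/45 + 2*log(8)/45 + 44*log(7/2)/15 + 26*log(5)/9.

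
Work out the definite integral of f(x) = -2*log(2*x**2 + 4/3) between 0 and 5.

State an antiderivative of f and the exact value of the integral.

For F(x) to be correct the identity F'(x) - f(x) = 0 must hold.
F(x) = -2*x*log(2*x**2 + 4/3) + 4*x - 4*sqrt(6)*atan(sqrt(6)*x/2)/3 is an antiderivative of f.
Check: d/dx[-2*x*log(2*x**2 + 4/3) + 4*x - 4*sqrt(6)*atan(sqrt(6)*x/2)/3] = -2*log(x**2 + 2/3) - 2*log(2), which equals f(x).
F(5) = -10*log(154/3) - 4*sqrt(6)*atan(5*sqrt(6)/2)/3 + 20; F(0) = 0.
Integral = F(5) - F(0) = -10*log(154/3) - 4*sqrt(6)*atan(5*sqrt(6)/2)/3 + 20.

Antiderivative: F(x) = -2*x*log(2*x**2 + 4/3) + 4*x - 4*sqrt(6)*atan(sqrt(6)*x/2)/3; value = -10*log(154/3) - 4*sqrt(6)*atan(5*sqrt(6)/2)/3 + 20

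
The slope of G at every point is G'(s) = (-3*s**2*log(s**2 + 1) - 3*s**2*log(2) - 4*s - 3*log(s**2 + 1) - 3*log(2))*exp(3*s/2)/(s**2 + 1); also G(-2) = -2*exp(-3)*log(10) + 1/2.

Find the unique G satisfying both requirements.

G(s) = -2*exp(3*s/2)*log(2*s**2 + 2) + 1/2

Recognize the product-rule pattern: G'(s) = u'v + uv' with u = -2*exp(3*s/2), v = log(2*s**2 + 2), so integration by parts undoes it.
A general antiderivative is -2*exp(3*s/2)*log(2*s**2 + 2) + C.
The condition gives C = -2*exp(-3)*log(10) + 1/2 - (-2*exp(-3)*log(10)) = 1/2.
So G(s) = -2*exp(3*s/2)*log(2*s**2 + 2) + 1/2.
Check: d/ds[-2*exp(3*s/2)*log(2*s**2 + 2) + 1/2] = (-3*s**2*exp(3*s/2)*log(s**2 + 1) - 3*s**2*exp(3*s/2)*log(2) - 4*s*exp(3*s/2) - 3*exp(3*s/2)*log(s**2 + 1) - 3*exp(3*s/2)*log(2))/(s**2 + 1), which equals G'(s).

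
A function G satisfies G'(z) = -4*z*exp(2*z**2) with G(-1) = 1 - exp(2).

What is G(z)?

G'(z) matches the chain-rule pattern g'(h)*h' with inner function h(z) = 2*z**2; substituting u = h(z) collapses the integral.
A general antiderivative is -exp(2*z**2) + C.
The condition gives C = 1 - exp(2) - (-exp(2)) = 1.
So G(z) = 1 - exp(2*z**2).
Check: d/dz[1 - exp(2*z**2)] = -4*z*exp(2*z**2) = G'(z).

G(z) = 1 - exp(2*z**2)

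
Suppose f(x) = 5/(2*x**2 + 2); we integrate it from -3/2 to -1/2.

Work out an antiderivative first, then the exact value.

Antiderivative: F(x) = 5*atan(x)/2; value = -5*atan(1/2)/2 + 5*atan(3/2)/2

Check any antiderivative F(x) by computing F'(x) and comparing it with f(x).
F(x) = 5*atan(x)/2 is an antiderivative of f.
Check: d/dx[5*atan(x)/2] = 5/(2*x**2 + 2) = f(x).
F(-1/2) = -5*atan(1/2)/2; F(-3/2) = -5*atan(3/2)/2.
Integral = F(-1/2) - F(-3/2) = -5*atan(1/2)/2 + 5*atan(3/2)/2.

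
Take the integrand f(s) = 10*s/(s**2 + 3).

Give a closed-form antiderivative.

An antiderivative is F(s) = 5*log(2*s**2 + 6).

f matches the chain-rule pattern g'(h)*h' with inner function h(s) = 2*s**2 + 6; substituting u = h(s) collapses the integral.
Check: d/ds[5*log(2*s**2 + 6)] = 10*s/(s**2 + 3) = f(s).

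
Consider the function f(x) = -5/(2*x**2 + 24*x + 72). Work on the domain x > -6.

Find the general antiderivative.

Recover f(x) by differentiating a candidate F(x); any mismatch rules it out.
Check: d/dx[5/(2*x + 12)] = -5/(2*x**2 + 24*x + 72) = f(x).

F(x) = 5/(2*x + 12) + C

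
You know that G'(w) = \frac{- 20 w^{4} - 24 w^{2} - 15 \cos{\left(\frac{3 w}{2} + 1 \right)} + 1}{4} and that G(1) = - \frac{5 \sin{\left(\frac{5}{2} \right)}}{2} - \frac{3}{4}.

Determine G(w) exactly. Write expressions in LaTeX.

G(w) = - w^{5} - 2 w^{3} + \frac{w}{4} - \frac{5 \sin{\left(\frac{3 w}{2} + 1 \right)}}{2} + 2

Recover the given G'(w) by differentiating a candidate G(w); any mismatch rules it out.
A general antiderivative is - w^{5} - 2 w^{3} + \frac{w}{4} - \frac{5 \sin{\left(\frac{3 w}{2} + 1 \right)}}{2} + 2 + C.
The condition gives C = - \frac{5 \sin{\left(\frac{5}{2} \right)}}{2} - \frac{3}{4} - (- \frac{5 \sin{\left(\frac{5}{2} \right)}}{2} - \frac{3}{4}) = 0.
So G(w) = - w^{5} - 2 w^{3} + \frac{w}{4} - \frac{5 \sin{\left(\frac{3 w}{2} + 1 \right)}}{2} + 2.
Check: d/dw[- w^{5} - 2 w^{3} + \frac{w}{4} - \frac{5 \sin{\left(\frac{3 w}{2} + 1 \right)}}{2} + 2] = - 5 w^{4} - 6 w^{2} - \frac{15 \cos{\left(\frac{3 w}{2} + 1 \right)}}{4} + \frac{1}{4}, which equals G'(w).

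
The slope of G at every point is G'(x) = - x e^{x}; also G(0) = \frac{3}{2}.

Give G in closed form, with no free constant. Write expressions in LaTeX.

G(x) = - x e^{x} + e^{x} + \frac{1}{2}

Recognize the product-rule pattern: G'(x) = u'v + uv' with u = 1 - x, v = e^{x}, so integration by parts undoes it.
A general antiderivative is \left(1 - x\right) e^{x} + C.
The condition gives C = \frac{3}{2} - (1) = \frac{1}{2}.
So G(x) = - x e^{x} + e^{x} + \frac{1}{2}.
Check: d/dx[- x e^{x} + e^{x} + \frac{1}{2}] = - x e^{x} = G'(x).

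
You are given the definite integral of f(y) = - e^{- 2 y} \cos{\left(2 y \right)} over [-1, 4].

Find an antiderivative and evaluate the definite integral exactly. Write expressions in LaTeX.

Antiderivative: F(y) = \frac{\left(- \sin{\left(2 y \right)} + \cos{\left(2 y \right)}\right) e^{- 2 y}}{4}; value = - \frac{e^{2} \sin{\left(2 \right)}}{4} - \frac{\sin{\left(8 \right)}}{4 e^{8}} + \frac{\cos{\left(8 \right)}}{4 e^{8}} - \frac{e^{2} \cos{\left(2 \right)}}{4}

A candidate is checked by its d/dy: the result must match f(y).
F(y) = \frac{\left(- \sin{\left(2 y \right)} + \cos{\left(2 y \right)}\right) e^{- 2 y}}{4} is an antiderivative of f.
Check: d/dy[\frac{\left(- \sin{\left(2 y \right)} + \cos{\left(2 y \right)}\right) e^{- 2 y}}{4}] = - e^{- 2 y} \cos{\left(2 y \right)} = f(y).
F(4) = - \frac{\sin{\left(8 \right)}}{4 e^{8}} + \frac{\cos{\left(8 \right)}}{4 e^{8}}; F(-1) = \frac{e^{2} \cos{\left(2 \right)}}{4} + \frac{e^{2} \sin{\left(2 \right)}}{4}.
Integral = F(4) - F(-1) = - \frac{e^{2} \sin{\left(2 \right)}}{4} - \frac{\sin{\left(8 \right)}}{4 e^{8}} + \frac{\cos{\left(8 \right)}}{4 e^{8}} - \frac{e^{2} \cos{\left(2 \right)}}{4}.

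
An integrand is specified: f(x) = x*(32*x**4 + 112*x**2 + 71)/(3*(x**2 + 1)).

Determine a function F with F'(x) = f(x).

For F(x) to be correct the identity F'(x) - f(x) = 0 must hold.
Check: d/dx[8*x**4/3 + 40*x**2/3 - 3*log(x**2 + 1)/2] = (32*x**5 + 112*x**3 + 71*x)/(3*x**2 + 3), which equals f(x).

An antiderivative is F(x) = 8*x**4/3 + 40*x**2/3 - 3*log(x**2 + 1)/2.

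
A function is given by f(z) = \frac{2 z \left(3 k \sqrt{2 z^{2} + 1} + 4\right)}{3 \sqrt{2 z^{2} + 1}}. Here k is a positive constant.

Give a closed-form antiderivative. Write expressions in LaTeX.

Recover f(z) by differentiating a candidate F(z); any mismatch rules it out.
Check: d/dz[\frac{3 k z^{2} + 4 \sqrt{2 z^{2} + 1}}{3}] = \frac{6 k z \sqrt{2 z^{2} + 1} + 8 z}{3 \sqrt{2 z^{2} + 1}}, which equals f(z).

An antiderivative is F(z) = \frac{3 k z^{2} + 4 \sqrt{2 z^{2} + 1}}{3}.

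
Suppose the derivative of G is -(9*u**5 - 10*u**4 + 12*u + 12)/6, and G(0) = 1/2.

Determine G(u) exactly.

Check a candidate G(u) by differentiating: d/du[G] must match the given G'(u).
A general antiderivative is -u**6/4 + u**5/3 - u**2 - 2*u + C.
The condition gives C = 1/2 - (0) = 1/2.
So G(u) = -u**6/4 + u**5/3 - u**2 - 2*u + 1/2.
Check: d/du[-u**6/4 + u**5/3 - u**2 - 2*u + 1/2] = -3*u**5/2 + 5*u**4/3 - 2*u - 2, which equals G'(u).

G(u) = -u**6/4 + u**5/3 - u**2 - 2*u + 1/2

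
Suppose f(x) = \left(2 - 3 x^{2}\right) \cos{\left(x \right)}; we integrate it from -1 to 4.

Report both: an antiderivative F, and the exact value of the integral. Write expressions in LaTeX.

An antiderivative F(x) passes only if d/dx[F] lands on f(x) exactly.
F(x) = - 3 x^{2} \sin{\left(x \right)} - 6 x \cos{\left(x \right)} + 8 \sin{\left(x \right)} is an antiderivative of f.
Check: d/dx[- 3 x^{2} \sin{\left(x \right)} - 6 x \cos{\left(x \right)} + 8 \sin{\left(x \right)}] = - 3 x^{2} \cos{\left(x \right)} + 2 \cos{\left(x \right)}, which equals f(x).
F(4) = - 24 \cos{\left(4 \right)} - 40 \sin{\left(4 \right)}; F(-1) = - 5 \sin{\left(1 \right)} + 6 \cos{\left(1 \right)}.
Integral = F(4) - F(-1) = - 6 \cos{\left(1 \right)} + 5 \sin{\left(1 \right)} - 24 \cos{\left(4 \right)} - 40 \sin{\left(4 \right)}.

Antiderivative: F(x) = - 3 x^{2} \sin{\left(x \right)} - 6 x \cos{\left(x \right)} + 8 \sin{\left(x \right)}; value = - 6 \cos{\left(1 \right)} + 5 \sin{\left(1 \right)} - 24 \cos{\left(4 \right)} - 40 \sin{\left(4 \right)}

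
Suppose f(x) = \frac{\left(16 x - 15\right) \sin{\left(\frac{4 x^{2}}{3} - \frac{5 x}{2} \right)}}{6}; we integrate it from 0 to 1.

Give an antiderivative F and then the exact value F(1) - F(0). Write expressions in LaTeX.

Antiderivative: F(x) = - \cos{\left(\frac{4 x^{2}}{3} - \frac{5 x}{2} \right)}; value = 1 - \cos{\left(\frac{7}{6} \right)}

The substitution u = \frac{4 x^{2}}{3} - \frac{5 x}{2} works: f is exactly (dF/du)*(du/dx) for that inner function.
F(x) = - \cos{\left(\frac{4 x^{2}}{3} - \frac{5 x}{2} \right)} is an antiderivative of f.
Check: d/dx[- \cos{\left(\frac{4 x^{2}}{3} - \frac{5 x}{2} \right)}] = \frac{8 x \sin{\left(\frac{4 x^{2}}{3} - \frac{5 x}{2} \right)}}{3} - \frac{5 \sin{\left(\frac{4 x^{2}}{3} - \frac{5 x}{2} \right)}}{2}, which equals f(x).
F(1) = - \cos{\left(\frac{7}{6} \right)}; F(0) = -1.
Integral = F(1) - F(0) = 1 - \cos{\left(\frac{7}{6} \right)}.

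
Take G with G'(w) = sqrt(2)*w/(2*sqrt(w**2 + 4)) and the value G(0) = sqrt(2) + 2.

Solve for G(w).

G'(w) matches the chain-rule pattern g'(h)*h' with inner function h(w) = w**2/2 + 2; substituting u = h(w) collapses the integral.
A general antiderivative is sqrt(w**2/2 + 2) + C.
The condition gives C = sqrt(2) + 2 - (sqrt(2)) = 2.
So G(w) = sqrt(2)*(sqrt(w**2 + 4) + 2*sqrt(2))/2.
Check: d/dw[sqrt(2)*(sqrt(w**2 + 4) + 2*sqrt(2))/2] = sqrt(2)*w/(2*sqrt(w**2 + 4)) = G'(w).

G(w) = sqrt(2)*(sqrt(w**2 + 4) + 2*sqrt(2))/2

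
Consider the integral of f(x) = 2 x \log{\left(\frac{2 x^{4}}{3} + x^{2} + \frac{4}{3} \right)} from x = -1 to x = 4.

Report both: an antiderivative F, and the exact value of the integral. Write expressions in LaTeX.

An antiderivative F(x) passes only if d/dx[F] lands on f(x) exactly.
F(x) = \frac{4 x^{2} \log{\left(\frac{2 x^{4}}{3} + x^{2} + \frac{4}{3} \right)} - 8 x^{2} + 3 \log{\left(x^{4} + \frac{3 x^{2}}{2} + 2 \right)} + 2 \sqrt{23} \operatorname{atan}{\left(\frac{4 \sqrt{23} x^{2}}{23} + \frac{3 \sqrt{23}}{23} \right)}}{4} is an antiderivative of f.
Check: d/dx[\frac{4 x^{2} \log{\left(\frac{2 x^{4}}{3} + x^{2} + \frac{4}{3} \right)} - 8 x^{2} + 3 \log{\left(x^{4} + \frac{3 x^{2}}{2} + 2 \right)} + 2 \sqrt{23} \operatorname{atan}{\left(\frac{4 \sqrt{23} x^{2}}{23} + \frac{3 \sqrt{23}}{23} \right)}}{4}] = 2 x \log{\left(\frac{2 x^{4}}{3} + x^{2} + \frac{4}{3} \right)} = f(x).
F(4) = -32 + \frac{\sqrt{23} \operatorname{atan}{\left(\frac{67 \sqrt{23}}{23} \right)}}{2} + \frac{3 \log{\left(282 \right)}}{4} + 16 \log{\left(188 \right)}; F(-1) = -2 + \log{\left(3 \right)} + \frac{3 \log{\left(\frac{9}{2} \right)}}{4} + \frac{\sqrt{23} \operatorname{atan}{\left(\frac{7 \sqrt{23}}{23} \right)}}{2}.
Integral = F(4) - F(-1) = -30 - \frac{\sqrt{23} \operatorname{atan}{\left(\frac{7 \sqrt{23}}{23} \right)}}{2} - \frac{3 \log{\left(\frac{9}{2} \right)}}{4} - \log{\left(3 \right)} + \frac{\sqrt{23} \operatorname{atan}{\left(\frac{67 \sqrt{23}}{23} \right)}}{2} + \frac{3 \log{\left(282 \right)}}{4} + 16 \log{\left(188 \right)}.

Antiderivative: F(x) = \frac{4 x^{2} \log{\left(\frac{2 x^{4}}{3} + x^{2} + \frac{4}{3} \right)} - 8 x^{2} + 3 \log{\left(x^{4} + \frac{3 x^{2}}{2} + 2 \right)} + 2 \sqrt{23} \operatorname{atan}{\left(\frac{4 \sqrt{23} x^{2}}{23} + \frac{3 \sqrt{23}}{23} \right)}}{4}; value = -30 - \frac{\sqrt{23} \operatorname{atan}{\left(\frac{7 \sqrt{23}}{23} \right)}}{2} - \frac{3 \log{\left(\frac{9}{2} \right)}}{4} - \log{\left(3 \right)} + \frac{\sqrt{23} \operatorname{atan}{\left(\frac{67 \sqrt{23}}{23} \right)}}{2} + \frac{3 \log{\left(282 \right)}}{4} + 16 \log{\left(188 \right)}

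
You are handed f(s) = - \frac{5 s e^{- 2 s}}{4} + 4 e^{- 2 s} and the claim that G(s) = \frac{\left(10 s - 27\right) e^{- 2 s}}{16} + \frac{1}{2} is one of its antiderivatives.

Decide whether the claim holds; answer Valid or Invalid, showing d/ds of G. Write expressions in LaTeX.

Valid - the claim checks out under differentiation.

d/ds[G] = \frac{\left(16 - 5 s\right) e^{- 2 s}}{4}
This equals f(s) exactly, so the claim holds.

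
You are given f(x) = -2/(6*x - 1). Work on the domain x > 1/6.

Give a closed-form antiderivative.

An antiderivative is F(x) = -log(3*x - 1/2)/3.

Differentiate the proposed F(x) back; it has to land on f(x) exactly.
Check: d/dx[-log(3*x - 1/2)/3] = -2/(6*x - 1) = f(x).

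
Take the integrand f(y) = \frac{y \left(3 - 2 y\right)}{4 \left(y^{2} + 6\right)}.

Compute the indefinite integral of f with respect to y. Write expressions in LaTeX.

An antiderivative F(y) passes only if d/dy[F] lands on f(y) exactly.
Check: d/dy[\frac{- 4 y + 3 \log{\left(y^{2} + 6 \right)} + 4 \sqrt{6} \operatorname{atan}{\left(\frac{\sqrt{6} y}{6} \right)}}{8}] = \frac{- 2 y^{2} + 3 y}{4 y^{2} + 24}, which equals f(y).

F(y) = \frac{- 4 y + 3 \log{\left(y^{2} + 6 \right)} + 4 \sqrt{6} \operatorname{atan}{\left(\frac{\sqrt{6} y}{6} \right)}}{8} + C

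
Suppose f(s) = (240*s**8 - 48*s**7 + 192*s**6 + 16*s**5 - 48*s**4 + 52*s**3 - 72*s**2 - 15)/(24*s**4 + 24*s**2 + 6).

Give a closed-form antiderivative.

An antiderivative is F(s) = 2*s**5 - s**4/2 - 2*s**3/3 + 4*s**2/3 - 5*s/2 + 1/(3*s**2 + 3/2).

Differentiate the proposed F(s) back; it has to land on f(s) exactly.
Check: d/ds[2*s**5 - s**4/2 - 2*s**3/3 + 4*s**2/3 - 5*s/2 + 1/(3*s**2 + 3/2)] = (240*s**8 - 48*s**7 + 192*s**6 + 16*s**5 - 48*s**4 + 52*s**3 - 72*s**2 - 15)/(24*s**4 + 24*s**2 + 6) = f(s).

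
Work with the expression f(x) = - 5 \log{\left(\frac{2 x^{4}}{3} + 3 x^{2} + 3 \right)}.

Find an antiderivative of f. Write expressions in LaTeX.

An antiderivative is F(x) = - 5 \left(x \log{\left(\frac{2 x^{4}}{3} + 3 x^{2} + 3 \right)} - 4 x + 2 \sqrt{3} \operatorname{atan}{\left(\frac{\sqrt{3} x}{3} \right)} + \sqrt{6} \operatorname{atan}{\left(\frac{\sqrt{6} x}{3} \right)}\right).

For F(x) to be correct the identity F'(x) - f(x) = 0 must hold.
Check: d/dx[- 5 \left(x \log{\left(\frac{2 x^{4}}{3} + 3 x^{2} + 3 \right)} - 4 x + 2 \sqrt{3} \operatorname{atan}{\left(\frac{\sqrt{3} x}{3} \right)} + \sqrt{6} \operatorname{atan}{\left(\frac{\sqrt{6} x}{3} \right)}\right)] = - 5 \log{\left(\frac{2 x^{4}}{3} + 3 x^{2} + 3 \right)} = f(x).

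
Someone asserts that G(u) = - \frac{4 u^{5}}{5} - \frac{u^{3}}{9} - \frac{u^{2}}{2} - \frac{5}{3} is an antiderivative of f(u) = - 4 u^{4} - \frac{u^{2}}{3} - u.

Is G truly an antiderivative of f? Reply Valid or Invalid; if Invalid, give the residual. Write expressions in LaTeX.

d/du[G] = - 4 u^{4} - \frac{u^{2}}{3} - u
This equals f(u) exactly, so the claim holds.

Valid - the claim checks out under differentiation.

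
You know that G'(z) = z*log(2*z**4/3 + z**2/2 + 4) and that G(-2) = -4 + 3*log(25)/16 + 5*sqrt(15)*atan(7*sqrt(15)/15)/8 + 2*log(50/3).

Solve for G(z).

G(z) = (8*z**2*log(2*z**4/3 + z**2/2 + 4) - 16*z**2 + 3*log(z**4 + 3*z**2/4 + 6) + 10*sqrt(15)*atan(8*sqrt(15)*z**2/75 + sqrt(15)/25))/16

Differentiate the proposed G(z) back; it has to land on the given G'(z).
A general antiderivative is z**2*log(2*z**4/3 + z**2/2 + 4)/2 - z**2 + 3*log(z**4 + 3*z**2/4 + 6)/16 + 5*sqrt(15)*atan(8*sqrt(15)*z**2/75 + sqrt(15)/25)/8 + C.
The condition gives C = -4 + 3*log(25)/16 + 5*sqrt(15)*atan(7*sqrt(15)/15)/8 + 2*log(50/3) - (-4 + 3*log(25)/16 + 5*sqrt(15)*atan(7*sqrt(15)/15)/8 + 2*log(50/3)) = 0.
So G(z) = (8*z**2*log(2*z**4/3 + z**2/2 + 4) - 16*z**2 + 3*log(z**4 + 3*z**2/4 + 6) + 10*sqrt(15)*atan(8*sqrt(15)*z**2/75 + sqrt(15)/25))/16.
Check: d/dz[(8*z**2*log(2*z**4/3 + z**2/2 + 4) - 16*z**2 + 3*log(z**4 + 3*z**2/4 + 6) + 10*sqrt(15)*atan(8*sqrt(15)*z**2/75 + sqrt(15)/25))/16] = z*log(2*z**4/3 + z**2/2 + 4) = G'(z).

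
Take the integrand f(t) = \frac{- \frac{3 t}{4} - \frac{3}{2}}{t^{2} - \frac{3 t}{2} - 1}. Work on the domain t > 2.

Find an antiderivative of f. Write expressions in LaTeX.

An antiderivative is F(t) = - \frac{6 \log{\left(t - 2 \right)}}{5} + \frac{9 \log{\left(t + \frac{1}{2} \right)}}{20}.

Factor the denominator (2 \left(t - 2\right) \left(2 t + 1\right)) and decompose: f = \frac{9}{10 \left(2 t + 1\right)} - \frac{6}{5 \left(t - 2\right)}; each piece integrates to a log, atan, or power term.
Check: d/dt[- \frac{6 \log{\left(t - 2 \right)}}{5} + \frac{9 \log{\left(t + \frac{1}{2} \right)}}{20}] = \frac{- 3 t - 6}{4 t^{2} - 6 t - 4}, which equals f(t).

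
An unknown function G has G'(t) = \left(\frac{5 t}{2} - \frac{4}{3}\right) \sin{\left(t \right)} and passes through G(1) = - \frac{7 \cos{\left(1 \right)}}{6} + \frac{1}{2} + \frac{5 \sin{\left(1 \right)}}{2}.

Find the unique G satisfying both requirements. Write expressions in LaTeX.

Any candidate G(t) must reproduce the stated G'(t) exactly.
A general antiderivative is - \frac{5 t \cos{\left(t \right)}}{2} + \frac{5 \sin{\left(t \right)}}{2} + \frac{4 \cos{\left(t \right)}}{3} + C.
The condition gives C = - \frac{7 \cos{\left(1 \right)}}{6} + \frac{1}{2} + \frac{5 \sin{\left(1 \right)}}{2} - (- \frac{7 \cos{\left(1 \right)}}{6} + \frac{5 \sin{\left(1 \right)}}{2}) = \frac{1}{2}.
So G(t) = - \frac{5 t \cos{\left(t \right)}}{2} + \frac{5 \sin{\left(t \right)}}{2} + \frac{4 \cos{\left(t \right)}}{3} + \frac{1}{2}.
Check: d/dt[- \frac{5 t \cos{\left(t \right)}}{2} + \frac{5 \sin{\left(t \right)}}{2} + \frac{4 \cos{\left(t \right)}}{3} + \frac{1}{2}] = \frac{5 t \sin{\left(t \right)}}{2} - \frac{4 \sin{\left(t \right)}}{3}, which equals G'(t).

G(t) = - \frac{5 t \cos{\left(t \right)}}{2} + \frac{5 \sin{\left(t \right)}}{2} + \frac{4 \cos{\left(t \right)}}{3} + \frac{1}{2}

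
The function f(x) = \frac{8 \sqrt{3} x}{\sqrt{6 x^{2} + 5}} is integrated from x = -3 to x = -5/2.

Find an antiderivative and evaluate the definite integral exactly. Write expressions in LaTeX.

Antiderivative: F(x) = \frac{4 \sqrt{3} \sqrt{6 x^{2} + 5}}{3}; value = - \frac{4 \sqrt{177}}{3} + \frac{2 \sqrt{510}}{3}

The substitution u = 2 x^{2} + \frac{5}{3} works: f is exactly (dF/du)*(du/dx) for that inner function.
F(x) = \frac{4 \sqrt{3} \sqrt{6 x^{2} + 5}}{3} is an antiderivative of f.
Check: d/dx[\frac{4 \sqrt{3} \sqrt{6 x^{2} + 5}}{3}] = \frac{8 \sqrt{3} x}{\sqrt{6 x^{2} + 5}} = f(x).
F(-5/2) = \frac{2 \sqrt{510}}{3}; F(-3) = \frac{4 \sqrt{177}}{3}.
Integral = F(-5/2) - F(-3) = - \frac{4 \sqrt{177}}{3} + \frac{2 \sqrt{510}}{3}.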